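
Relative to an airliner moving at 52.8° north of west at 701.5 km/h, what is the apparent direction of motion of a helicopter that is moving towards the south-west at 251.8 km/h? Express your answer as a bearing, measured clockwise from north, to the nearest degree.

162°

Taking east as x and north as y: helicopter velocity = (-178.049, -178.049) km/h; airliner velocity = (-424.126, 558.766) km/h.
Velocity of helicopter relative to airliner = (-178.049, -178.049) − (-424.126, 558.766) = (246.077, -736.815) km/h.
Bearing = atan2(246.08, -736.82) = 161.53° clockwise from north.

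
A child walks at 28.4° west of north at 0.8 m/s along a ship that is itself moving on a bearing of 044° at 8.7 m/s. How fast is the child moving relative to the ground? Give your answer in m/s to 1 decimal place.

Taking east as x and north as y: ship velocity = (6.044, 6.258) m/s; child velocity relative to ship = (-0.380, 0.704) m/s.
Velocity relative to ground = (6.044, 6.258) + (-0.380, 0.704) = (5.663, 6.962) m/s.
Speed = |(5.663, 6.962)| = 8.974 m/s.

9.0 m/s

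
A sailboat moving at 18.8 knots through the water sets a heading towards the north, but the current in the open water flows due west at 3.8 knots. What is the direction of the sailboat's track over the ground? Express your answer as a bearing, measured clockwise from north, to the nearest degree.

Taking east as x and north as y: velocity relative to the water = (0.000, 18.800) knots; the water relative to ground = (-3.800, 0.000) knots.
Velocity relative to ground = (0.000, 18.800) + (-3.800, 0.000) = (-3.800, 18.800) knots.
Bearing = atan2(-3.80, 18.80) = 348.57° clockwise from north.

349°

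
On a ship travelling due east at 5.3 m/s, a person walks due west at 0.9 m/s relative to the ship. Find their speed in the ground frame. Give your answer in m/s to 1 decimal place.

4.4 m/s

Taking east as x and north as y: ship velocity = (5.300, 0.000) m/s; person velocity relative to ship = (-0.900, 0.000) m/s.
Velocity relative to ground = (5.300, 0.000) + (-0.900, 0.000) = (4.400, 0.000) m/s.
Speed = |(4.400, 0.000)| = 4.400 m/s.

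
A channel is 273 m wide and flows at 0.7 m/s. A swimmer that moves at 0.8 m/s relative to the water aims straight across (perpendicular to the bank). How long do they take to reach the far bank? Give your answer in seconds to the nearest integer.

341 s

The component of the swimmer's velocity perpendicular to the bank is 0.8 m/s.
The flow acts along the bank and has no component across it.
Time = 273 / 0.800 = 341.250 s.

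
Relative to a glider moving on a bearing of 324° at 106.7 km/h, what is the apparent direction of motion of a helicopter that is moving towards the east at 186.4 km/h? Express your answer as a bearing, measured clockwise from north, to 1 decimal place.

109.1°

Taking east as x and north as y: helicopter velocity = (186.400, 0.000) km/h; glider velocity = (-62.717, 86.322) km/h.
Velocity of helicopter relative to glider = (186.400, 0.000) − (-62.717, 86.322) = (249.117, -86.322) km/h.
Bearing = atan2(249.12, -86.32) = 109.11° clockwise from north.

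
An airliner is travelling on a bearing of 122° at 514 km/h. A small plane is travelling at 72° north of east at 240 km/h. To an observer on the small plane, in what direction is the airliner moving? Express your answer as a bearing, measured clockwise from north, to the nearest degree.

144°

Taking east as x and north as y: airliner velocity = (435.897, -272.379) km/h; small plane velocity = (74.164, 228.254) km/h.
Velocity of airliner relative to small plane = (435.897, -272.379) − (74.164, 228.254) = (361.733, -500.632) km/h.
Bearing = atan2(361.73, -500.63) = 144.15° clockwise from north.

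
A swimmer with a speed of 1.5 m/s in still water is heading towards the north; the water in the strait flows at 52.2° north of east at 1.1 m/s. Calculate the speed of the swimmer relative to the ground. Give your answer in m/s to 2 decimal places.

2.46 m/s

Taking east as x and north as y: velocity relative to the water = (0.000, 1.500) m/s; the water relative to ground = (0.674, 0.869) m/s.
Velocity relative to ground = (0.000, 1.500) + (0.674, 0.869) = (0.674, 2.369) m/s.
Speed = |(0.674, 2.369)| = 2.463 m/s.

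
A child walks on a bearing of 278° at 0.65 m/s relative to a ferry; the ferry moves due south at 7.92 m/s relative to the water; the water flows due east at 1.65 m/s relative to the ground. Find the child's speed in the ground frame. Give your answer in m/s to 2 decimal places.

7.89 m/s

In east/north components (m/s): child relative to ferry = (-0.644, 0.090); ferry relative to water = (0.000, -7.920); water relative to ground = (1.650, 0.000).
Sum = (1.006, -7.830) m/s.
Speed = |(1.006, -7.830)| = 7.894 m/s.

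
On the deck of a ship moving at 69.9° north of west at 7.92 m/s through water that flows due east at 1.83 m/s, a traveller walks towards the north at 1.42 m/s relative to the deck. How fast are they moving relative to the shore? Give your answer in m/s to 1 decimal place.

In east/north components (m/s): traveller relative to ship = (0.000, 1.420); ship relative to water = (-2.722, 7.438); water relative to ground = (1.830, 0.000).
Sum = (-0.892, 8.858) m/s.
Speed = |(-0.892, 8.858)| = 8.902 m/s.

8.9 m/s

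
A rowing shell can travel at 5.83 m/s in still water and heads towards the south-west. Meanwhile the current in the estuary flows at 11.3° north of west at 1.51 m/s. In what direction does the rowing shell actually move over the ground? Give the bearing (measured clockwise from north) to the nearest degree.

Taking east as x and north as y: velocity relative to the water = (-4.122, -4.122) m/s; the water relative to ground = (-1.481, 0.296) m/s.
Velocity relative to ground = (-4.122, -4.122) + (-1.481, 0.296) = (-5.603, -3.827) m/s.
Bearing = atan2(-5.60, -3.83) = 235.67° clockwise from north.

236°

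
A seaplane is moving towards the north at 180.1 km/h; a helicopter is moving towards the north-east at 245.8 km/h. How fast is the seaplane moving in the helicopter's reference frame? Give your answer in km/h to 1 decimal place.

Taking east as x and north as y: seaplane velocity = (0.000, 180.100) km/h; helicopter velocity = (173.807, 173.807) km/h.
Velocity of seaplane relative to helicopter = (0.000, 180.100) − (173.807, 173.807) = (-173.807, 6.293) km/h.
Magnitude = |(-173.807, 6.293)| = 173.921 km/h.

173.9 km/h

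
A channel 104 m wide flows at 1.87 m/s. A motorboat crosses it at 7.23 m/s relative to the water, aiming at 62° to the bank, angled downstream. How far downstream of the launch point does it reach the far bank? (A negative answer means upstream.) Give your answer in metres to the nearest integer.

86 m

Perpendicular speed = 6.384 m/s; crossing time = 104 / 6.384 = 16.291 s.
Net downstream speed = 5.264 m/s.
Drift = 5.264 × 16.291 = 85.763 m (downstream).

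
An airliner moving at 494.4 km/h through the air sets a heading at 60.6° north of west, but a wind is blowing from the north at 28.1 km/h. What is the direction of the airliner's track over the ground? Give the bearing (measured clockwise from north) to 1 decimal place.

328.9°

Taking east as x and north as y: velocity relative to the air = (-242.703, 430.728) km/h; the air relative to ground = (0.000, -28.100) km/h.
Velocity relative to ground = (-242.703, 430.728) + (0.000, -28.100) = (-242.703, 402.628) km/h.
Bearing = atan2(-242.70, 402.63) = 328.92° clockwise from north.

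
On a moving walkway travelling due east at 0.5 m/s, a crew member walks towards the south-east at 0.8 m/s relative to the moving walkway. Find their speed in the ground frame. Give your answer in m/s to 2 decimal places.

1.21 m/s

Taking east as x and north as y: moving walkway velocity = (0.500, 0.000) m/s; crew member velocity relative to moving walkway = (0.566, -0.566) m/s.
Velocity relative to ground = (0.500, 0.000) + (0.566, -0.566) = (1.066, -0.566) m/s.
Speed = |(1.066, -0.566)| = 1.207 m/s.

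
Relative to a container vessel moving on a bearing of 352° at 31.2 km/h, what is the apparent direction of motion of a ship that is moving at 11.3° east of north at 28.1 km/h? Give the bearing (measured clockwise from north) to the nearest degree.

Taking east as x and north as y: ship velocity = (5.506, 27.555) km/h; container vessel velocity = (-4.342, 30.896) km/h.
Velocity of ship relative to container vessel = (5.506, 27.555) − (-4.342, 30.896) = (9.848, -3.341) km/h.
Bearing = atan2(9.85, -3.34) = 108.74° clockwise from north.

109°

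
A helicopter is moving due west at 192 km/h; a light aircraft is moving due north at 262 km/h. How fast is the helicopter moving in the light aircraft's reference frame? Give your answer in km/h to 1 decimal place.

Taking east as x and north as y: helicopter velocity = (-192.000, 0.000) km/h; light aircraft velocity = (0.000, 262.000) km/h.
Velocity of helicopter relative to light aircraft = (-192.000, 0.000) − (0.000, 262.000) = (-192.000, -262.000) km/h.
Magnitude = |(-192.000, -262.000)| = 324.820 km/h.

324.8 km/h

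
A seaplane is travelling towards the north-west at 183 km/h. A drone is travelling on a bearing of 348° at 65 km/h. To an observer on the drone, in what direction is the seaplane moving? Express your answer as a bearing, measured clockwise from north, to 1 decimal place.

299.6°

Taking east as x and north as y: seaplane velocity = (-129.401, 129.401) km/h; drone velocity = (-13.514, 63.580) km/h.
Velocity of seaplane relative to drone = (-129.401, 129.401) − (-13.514, 63.580) = (-115.886, 65.821) km/h.
Bearing = atan2(-115.89, 65.82) = 299.60° clockwise from north.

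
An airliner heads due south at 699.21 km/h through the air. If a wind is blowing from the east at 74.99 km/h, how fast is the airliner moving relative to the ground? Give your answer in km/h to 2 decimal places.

703.22 km/h

Taking east as x and north as y: velocity relative to the air = (0.000, -699.210) km/h; the air relative to ground = (-74.990, 0.000) km/h.
Velocity relative to ground = (0.000, -699.210) + (-74.990, 0.000) = (-74.990, -699.210) km/h.
Speed = |(-74.990, -699.210)| = 703.220 km/h.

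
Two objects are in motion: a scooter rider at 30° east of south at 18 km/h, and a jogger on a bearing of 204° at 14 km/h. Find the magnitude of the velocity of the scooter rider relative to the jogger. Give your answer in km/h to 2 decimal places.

Taking east as x and north as y: scooter rider velocity = (9.000, -15.588) km/h; jogger velocity = (-5.694, -12.790) km/h.
Velocity of scooter rider relative to jogger = (9.000, -15.588) − (-5.694, -12.790) = (14.694, -2.799) km/h.
Magnitude = |(14.694, -2.799)| = 14.958 km/h.

14.96 km/h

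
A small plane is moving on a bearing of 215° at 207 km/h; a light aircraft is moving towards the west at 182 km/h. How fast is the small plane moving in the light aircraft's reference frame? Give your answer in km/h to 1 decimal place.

Taking east as x and north as y: small plane velocity = (-118.730, -169.564) km/h; light aircraft velocity = (-182.000, 0.000) km/h.
Velocity of small plane relative to light aircraft = (-118.730, -169.564) − (-182.000, 0.000) = (63.270, -169.564) km/h.
Magnitude = |(63.270, -169.564)| = 180.984 km/h.

181.0 km/h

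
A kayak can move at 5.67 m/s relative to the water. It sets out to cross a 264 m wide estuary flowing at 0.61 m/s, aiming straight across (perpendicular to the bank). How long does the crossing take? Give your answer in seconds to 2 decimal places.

The component of the kayak's velocity perpendicular to the bank is 5.67 m/s.
The current is parallel to the bank, so it does not affect the crossing time.
Time = 264 / 5.670 = 46.561 s.

46.56 s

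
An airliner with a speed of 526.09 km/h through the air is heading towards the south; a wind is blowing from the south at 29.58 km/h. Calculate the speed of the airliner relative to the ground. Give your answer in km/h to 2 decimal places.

Taking east as x and north as y: velocity relative to the air = (0.000, -526.090) km/h; the air relative to ground = (0.000, 29.580) km/h.
Velocity relative to ground = (0.000, -526.090) + (0.000, 29.580) = (0.000, -496.510) km/h.
Speed = |(0.000, -496.510)| = 496.510 km/h.

496.51 km/h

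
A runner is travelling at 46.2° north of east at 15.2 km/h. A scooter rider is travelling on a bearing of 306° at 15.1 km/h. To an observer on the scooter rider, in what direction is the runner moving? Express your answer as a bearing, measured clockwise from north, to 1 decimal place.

084.7°

Taking east as x and north as y: runner velocity = (10.521, 10.971) km/h; scooter rider velocity = (-12.216, 8.876) km/h.
Velocity of runner relative to scooter rider = (10.521, 10.971) − (-12.216, 8.876) = (22.737, 2.095) km/h.
Bearing = atan2(22.74, 2.10) = 84.74° clockwise from north.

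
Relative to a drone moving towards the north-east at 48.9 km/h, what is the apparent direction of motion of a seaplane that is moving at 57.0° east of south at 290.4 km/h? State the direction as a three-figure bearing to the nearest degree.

133°

Taking east as x and north as y: seaplane velocity = (243.550, -158.163) km/h; drone velocity = (34.578, 34.578) km/h.
Velocity of seaplane relative to drone = (243.550, -158.163) − (34.578, 34.578) = (208.972, -192.741) km/h.
Bearing = atan2(208.97, -192.74) = 132.69° clockwise from north.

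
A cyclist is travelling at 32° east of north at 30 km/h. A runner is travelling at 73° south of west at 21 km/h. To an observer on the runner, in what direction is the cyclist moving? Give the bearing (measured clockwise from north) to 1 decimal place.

Taking east as x and north as y: cyclist velocity = (15.898, 25.441) km/h; runner velocity = (-6.140, -20.082) km/h.
Velocity of cyclist relative to runner = (15.898, 25.441) − (-6.140, -20.082) = (22.037, 45.524) km/h.
Bearing = atan2(22.04, 45.52) = 25.83° clockwise from north.

025.8°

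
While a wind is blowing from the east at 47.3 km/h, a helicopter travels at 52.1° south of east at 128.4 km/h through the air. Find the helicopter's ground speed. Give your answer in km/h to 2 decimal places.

Taking east as x and north as y: velocity relative to the air = (78.874, -101.318) km/h; the air relative to ground = (-47.300, 0.000) km/h.
Velocity relative to ground = (78.874, -101.318) + (-47.300, 0.000) = (31.574, -101.318) km/h.
Speed = |(31.574, -101.318)| = 106.124 km/h.

106.12 km/h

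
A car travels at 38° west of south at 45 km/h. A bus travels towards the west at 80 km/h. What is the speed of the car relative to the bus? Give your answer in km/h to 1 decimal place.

Taking east as x and north as y: car velocity = (-27.705, -35.460) km/h; bus velocity = (-80.000, 0.000) km/h.
Velocity of car relative to bus = (-27.705, -35.460) − (-80.000, 0.000) = (52.295, -35.460) km/h.
Magnitude = |(52.295, -35.460)| = 63.184 km/h.

63.2 km/h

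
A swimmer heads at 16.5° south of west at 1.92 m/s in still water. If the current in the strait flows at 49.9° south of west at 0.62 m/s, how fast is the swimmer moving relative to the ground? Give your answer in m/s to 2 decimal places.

Taking east as x and north as y: velocity relative to the water = (-1.841, -0.545) m/s; the water relative to ground = (-0.399, -0.474) m/s.
Velocity relative to ground = (-1.841, -0.545) + (-0.399, -0.474) = (-2.240, -1.020) m/s.
Speed = |(-2.240, -1.020)| = 2.461 m/s.

2.46 m/s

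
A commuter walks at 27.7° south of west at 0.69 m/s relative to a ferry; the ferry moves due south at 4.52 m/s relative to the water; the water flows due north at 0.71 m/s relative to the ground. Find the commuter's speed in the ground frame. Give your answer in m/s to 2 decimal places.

In east/north components (m/s): commuter relative to ferry = (-0.611, -0.321); ferry relative to water = (0.000, -4.520); water relative to ground = (0.000, 0.710).
Sum = (-0.611, -4.131) m/s.
Speed = |(-0.611, -4.131)| = 4.176 m/s.

4.18 m/s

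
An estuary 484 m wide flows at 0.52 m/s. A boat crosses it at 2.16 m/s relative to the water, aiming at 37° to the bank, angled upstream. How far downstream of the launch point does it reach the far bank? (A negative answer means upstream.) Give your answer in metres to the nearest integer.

-449 m

Perpendicular speed = 1.300 m/s; crossing time = 484 / 1.300 = 372.330 s.
Net downstream speed = -1.205 m/s.
Drift = -1.205 × 372.330 = -448.678 m (upstream).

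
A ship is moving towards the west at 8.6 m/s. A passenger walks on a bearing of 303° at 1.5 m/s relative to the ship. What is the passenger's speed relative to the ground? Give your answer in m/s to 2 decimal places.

Taking east as x and north as y: ship velocity = (-8.600, 0.000) m/s; passenger velocity relative to ship = (-1.258, 0.817) m/s.
Velocity relative to ground = (-8.600, 0.000) + (-1.258, 0.817) = (-9.858, 0.817) m/s.
Speed = |(-9.858, 0.817)| = 9.892 m/s.

9.89 m/s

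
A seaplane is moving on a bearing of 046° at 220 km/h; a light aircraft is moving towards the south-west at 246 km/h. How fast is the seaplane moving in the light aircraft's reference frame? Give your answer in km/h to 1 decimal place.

Taking east as x and north as y: seaplane velocity = (158.255, 152.825) km/h; light aircraft velocity = (-173.948, -173.948) km/h.
Velocity of seaplane relative to light aircraft = (158.255, 152.825) − (-173.948, -173.948) = (332.203, 326.773) km/h.
Magnitude = |(332.203, 326.773)| = 465.982 km/h.

466.0 km/h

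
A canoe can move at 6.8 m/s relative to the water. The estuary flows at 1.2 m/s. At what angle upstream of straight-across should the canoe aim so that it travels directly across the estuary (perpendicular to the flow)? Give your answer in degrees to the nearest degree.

To cancel the current, the upstream component of the canoe's velocity must equal the flow: 6.8 sin θ = 1.2.
sin θ = 1.2 / 6.8 = 0.1765.
θ = arcsin(0.1765) = 10.164°.

10°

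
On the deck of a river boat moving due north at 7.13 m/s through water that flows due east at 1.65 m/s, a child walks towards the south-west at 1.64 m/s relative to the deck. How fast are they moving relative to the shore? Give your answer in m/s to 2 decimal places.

In east/north components (m/s): child relative to river boat = (-1.160, -1.160); river boat relative to water = (0.000, 7.130); water relative to ground = (1.650, 0.000).
Sum = (0.490, 5.970) m/s.
Speed = |(0.490, 5.970)| = 5.990 m/s.

5.99 m/s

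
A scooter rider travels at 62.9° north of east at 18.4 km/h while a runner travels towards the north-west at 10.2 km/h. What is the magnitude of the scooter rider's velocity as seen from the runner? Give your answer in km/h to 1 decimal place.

18.1 km/h

Taking east as x and north as y: scooter rider velocity = (8.382, 16.380) km/h; runner velocity = (-7.212, 7.212) km/h.
Velocity of scooter rider relative to runner = (8.382, 16.380) − (-7.212, 7.212) = (15.595, 9.167) km/h.
Magnitude = |(15.595, 9.167)| = 18.090 km/h.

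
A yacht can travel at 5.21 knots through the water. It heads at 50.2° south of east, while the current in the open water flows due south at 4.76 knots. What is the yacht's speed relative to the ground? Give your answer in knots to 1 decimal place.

Taking east as x and north as y: velocity relative to the water = (3.335, -4.003) knots; the water relative to ground = (0.000, -4.760) knots.
Velocity relative to ground = (3.335, -4.003) + (0.000, -4.760) = (3.335, -8.763) knots.
Speed = |(3.335, -8.763)| = 9.376 knots.

9.4 knots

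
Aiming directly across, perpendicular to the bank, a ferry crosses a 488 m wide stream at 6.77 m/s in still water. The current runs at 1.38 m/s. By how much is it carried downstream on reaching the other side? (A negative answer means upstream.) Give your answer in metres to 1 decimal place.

Perpendicular speed = 6.770 m/s; crossing time = 488 / 6.770 = 72.083 s.
Net downstream speed = 1.380 m/s.
Drift = 1.380 × 72.083 = 99.474 m (downstream).

99.5 m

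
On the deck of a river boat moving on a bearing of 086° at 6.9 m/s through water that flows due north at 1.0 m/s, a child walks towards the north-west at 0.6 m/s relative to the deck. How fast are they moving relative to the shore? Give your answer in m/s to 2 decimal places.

6.73 m/s

In east/north components (m/s): child relative to river boat = (-0.424, 0.424); river boat relative to water = (6.883, 0.481); water relative to ground = (0.000, 1.000).
Sum = (6.459, 1.906) m/s.
Speed = |(6.459, 1.906)| = 6.734 m/s.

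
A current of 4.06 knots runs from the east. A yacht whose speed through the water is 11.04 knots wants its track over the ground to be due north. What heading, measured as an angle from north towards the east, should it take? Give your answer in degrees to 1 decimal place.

The current pushes perpendicular to the desired track; the heading must have a component into the current equal to 4.06 knots: 11.04 sin θ = 4.06.
sin θ = 0.3678, so θ = 21.577°.

21.6°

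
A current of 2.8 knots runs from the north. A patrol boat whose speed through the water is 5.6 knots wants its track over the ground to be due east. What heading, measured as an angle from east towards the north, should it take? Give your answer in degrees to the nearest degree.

30°

The current pushes perpendicular to the desired track; the heading must have a component into the current equal to 2.8 knots: 5.6 sin θ = 2.8.
sin θ = 0.5000, so θ = 30.000°.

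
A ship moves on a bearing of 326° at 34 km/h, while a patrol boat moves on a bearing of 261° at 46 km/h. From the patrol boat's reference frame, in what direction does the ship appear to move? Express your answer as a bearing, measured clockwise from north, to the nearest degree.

Taking east as x and north as y: ship velocity = (-19.013, 28.187) km/h; patrol boat velocity = (-45.434, -7.196) km/h.
Velocity of ship relative to patrol boat = (-19.013, 28.187) − (-45.434, -7.196) = (26.421, 35.383) km/h.
Bearing = atan2(26.42, 35.38) = 36.75° clockwise from north.

037°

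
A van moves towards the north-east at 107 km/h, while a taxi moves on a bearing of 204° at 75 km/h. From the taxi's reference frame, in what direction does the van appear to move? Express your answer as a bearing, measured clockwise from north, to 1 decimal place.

036.4°

Taking east as x and north as y: van velocity = (75.660, 75.660) km/h; taxi velocity = (-30.505, -68.516) km/h.
Velocity of van relative to taxi = (75.660, 75.660) − (-30.505, -68.516) = (106.166, 144.176) km/h.
Bearing = atan2(106.17, 144.18) = 36.37° clockwise from north.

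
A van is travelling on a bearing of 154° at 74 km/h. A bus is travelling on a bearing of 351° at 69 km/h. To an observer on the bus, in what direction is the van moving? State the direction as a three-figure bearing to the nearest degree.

Taking east as x and north as y: van velocity = (32.439, -66.511) km/h; bus velocity = (-10.794, 68.150) km/h.
Velocity of van relative to bus = (32.439, -66.511) − (-10.794, 68.150) = (43.233, -134.661) km/h.
Bearing = atan2(43.23, -134.66) = 162.20° clockwise from north.

162°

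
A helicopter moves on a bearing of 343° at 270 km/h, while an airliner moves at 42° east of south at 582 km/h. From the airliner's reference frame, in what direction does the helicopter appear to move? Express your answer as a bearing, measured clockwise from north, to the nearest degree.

Taking east as x and north as y: helicopter velocity = (-78.940, 258.202) km/h; airliner velocity = (389.434, -432.510) km/h.
Velocity of helicopter relative to airliner = (-78.940, 258.202) − (389.434, -432.510) = (-468.374, 690.713) km/h.
Bearing = atan2(-468.37, 690.71) = 325.86° clockwise from north.

326°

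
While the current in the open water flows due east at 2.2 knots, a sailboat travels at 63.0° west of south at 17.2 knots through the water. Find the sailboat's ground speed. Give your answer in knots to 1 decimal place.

Taking east as x and north as y: velocity relative to the water = (-15.325, -7.809) knots; the water relative to ground = (2.200, 0.000) knots.
Velocity relative to ground = (-15.325, -7.809) + (2.200, 0.000) = (-13.125, -7.809) knots.
Speed = |(-13.125, -7.809)| = 15.272 knots.

15.3 knots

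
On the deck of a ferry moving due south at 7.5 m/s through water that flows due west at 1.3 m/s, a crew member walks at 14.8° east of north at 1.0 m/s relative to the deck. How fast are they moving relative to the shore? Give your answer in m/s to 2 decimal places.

6.62 m/s

In east/north components (m/s): crew member relative to ferry = (0.255, 0.967); ferry relative to water = (0.000, -7.500); water relative to ground = (-1.300, 0.000).
Sum = (-1.045, -6.533) m/s.
Speed = |(-1.045, -6.533)| = 6.616 m/s.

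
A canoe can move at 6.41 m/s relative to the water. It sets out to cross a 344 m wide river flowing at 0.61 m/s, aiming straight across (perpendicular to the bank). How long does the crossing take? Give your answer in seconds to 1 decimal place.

53.7 s

The component of the canoe's velocity perpendicular to the bank is 6.41 m/s.
The flow acts along the bank and has no component across it.
Time = 344 / 6.410 = 53.666 s.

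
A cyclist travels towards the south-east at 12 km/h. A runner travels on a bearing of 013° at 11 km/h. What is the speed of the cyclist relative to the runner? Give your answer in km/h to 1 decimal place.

Taking east as x and north as y: cyclist velocity = (8.485, -8.485) km/h; runner velocity = (2.474, 10.718) km/h.
Velocity of cyclist relative to runner = (8.485, -8.485) − (2.474, 10.718) = (6.011, -19.203) km/h.
Magnitude = |(6.011, -19.203)| = 20.122 km/h.

20.1 km/h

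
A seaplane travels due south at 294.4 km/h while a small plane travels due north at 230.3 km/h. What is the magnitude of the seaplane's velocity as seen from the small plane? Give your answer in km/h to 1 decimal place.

Taking east as x and north as y: seaplane velocity = (0.000, -294.400) km/h; small plane velocity = (0.000, 230.300) km/h.
Velocity of seaplane relative to small plane = (0.000, -294.400) − (0.000, 230.300) = (0.000, -524.700) km/h.
Magnitude = |(0.000, -524.700)| = 524.700 km/h.

524.7 km/h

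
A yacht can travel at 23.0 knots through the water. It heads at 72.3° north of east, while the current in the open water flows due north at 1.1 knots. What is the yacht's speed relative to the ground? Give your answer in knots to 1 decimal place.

24.1 knots

Taking east as x and north as y: velocity relative to the water = (6.993, 21.911) knots; the water relative to ground = (0.000, 1.100) knots.
Velocity relative to ground = (6.993, 21.911) + (0.000, 1.100) = (6.993, 23.011) knots.
Speed = |(6.993, 23.011)| = 24.050 knots.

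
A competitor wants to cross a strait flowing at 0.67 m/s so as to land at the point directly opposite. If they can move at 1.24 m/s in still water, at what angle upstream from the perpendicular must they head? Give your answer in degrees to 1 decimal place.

To cancel the current, the upstream component of the competitor's velocity must equal the flow: 1.24 sin θ = 0.67.
sin θ = 0.67 / 1.24 = 0.5403.
θ = arcsin(0.5403) = 32.706°.

32.7°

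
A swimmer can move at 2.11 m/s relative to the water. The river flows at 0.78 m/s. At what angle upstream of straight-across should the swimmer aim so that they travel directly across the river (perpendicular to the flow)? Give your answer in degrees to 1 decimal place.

To cancel the current, the upstream component of the swimmer's velocity must equal the flow: 2.11 sin θ = 0.78.
sin θ = 0.78 / 2.11 = 0.3697.
θ = arcsin(0.3697) = 21.695°.

21.7°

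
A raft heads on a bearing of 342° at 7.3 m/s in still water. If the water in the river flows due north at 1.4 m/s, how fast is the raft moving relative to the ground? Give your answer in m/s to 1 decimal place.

8.6 m/s

Taking east as x and north as y: velocity relative to the water = (-2.256, 6.943) m/s; the water relative to ground = (0.000, 1.400) m/s.
Velocity relative to ground = (-2.256, 6.943) + (0.000, 1.400) = (-2.256, 8.343) m/s.
Speed = |(-2.256, 8.343)| = 8.642 m/s.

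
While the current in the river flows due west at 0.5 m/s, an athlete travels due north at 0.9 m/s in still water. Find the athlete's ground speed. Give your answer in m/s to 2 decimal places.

Taking east as x and north as y: velocity relative to the water = (0.000, 0.900) m/s; the water relative to ground = (-0.500, 0.000) m/s.
Velocity relative to ground = (0.000, 0.900) + (-0.500, 0.000) = (-0.500, 0.900) m/s.
Speed = |(-0.500, 0.900)| = 1.030 m/s.

1.03 m/s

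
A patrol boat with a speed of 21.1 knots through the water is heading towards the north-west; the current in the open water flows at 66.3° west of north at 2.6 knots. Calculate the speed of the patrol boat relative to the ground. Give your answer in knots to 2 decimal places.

23.54 knots

Taking east as x and north as y: velocity relative to the water = (-14.920, 14.920) knots; the water relative to ground = (-2.381, 1.045) knots.
Velocity relative to ground = (-14.920, 14.920) + (-2.381, 1.045) = (-17.301, 15.965) knots.
Speed = |(-17.301, 15.965)| = 23.541 knots.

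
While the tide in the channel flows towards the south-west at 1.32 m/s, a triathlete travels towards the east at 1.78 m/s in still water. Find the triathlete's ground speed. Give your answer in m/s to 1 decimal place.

Taking east as x and north as y: velocity relative to the water = (1.780, 0.000) m/s; the water relative to ground = (-0.933, -0.933) m/s.
Velocity relative to ground = (1.780, 0.000) + (-0.933, -0.933) = (0.847, -0.933) m/s.
Speed = |(0.847, -0.933)| = 1.260 m/s.

1.3 m/s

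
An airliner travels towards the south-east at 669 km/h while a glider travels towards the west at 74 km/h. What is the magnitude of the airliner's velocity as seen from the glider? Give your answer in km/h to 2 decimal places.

Taking east as x and north as y: airliner velocity = (473.054, -473.054) km/h; glider velocity = (-74.000, 0.000) km/h.
Velocity of airliner relative to glider = (473.054, -473.054) − (-74.000, 0.000) = (547.054, -473.054) km/h.
Magnitude = |(547.054, -473.054)| = 723.221 km/h.

723.22 km/h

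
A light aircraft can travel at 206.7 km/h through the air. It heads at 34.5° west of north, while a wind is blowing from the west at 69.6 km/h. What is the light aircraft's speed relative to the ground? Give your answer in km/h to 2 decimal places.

176.84 km/h

Taking east as x and north as y: velocity relative to the air = (-117.076, 170.347) km/h; the air relative to ground = (69.600, 0.000) km/h.
Velocity relative to ground = (-117.076, 170.347) + (69.600, 0.000) = (-47.476, 170.347) km/h.
Speed = |(-47.476, 170.347)| = 176.839 km/h.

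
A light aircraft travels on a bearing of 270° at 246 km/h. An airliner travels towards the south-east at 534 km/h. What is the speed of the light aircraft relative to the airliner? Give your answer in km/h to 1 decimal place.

Taking east as x and north as y: light aircraft velocity = (-246.000, 0.000) km/h; airliner velocity = (377.595, -377.595) km/h.
Velocity of light aircraft relative to airliner = (-246.000, 0.000) − (377.595, -377.595) = (-623.595, 377.595) km/h.
Magnitude = |(-623.595, 377.595)| = 729.005 km/h.

729.0 km/h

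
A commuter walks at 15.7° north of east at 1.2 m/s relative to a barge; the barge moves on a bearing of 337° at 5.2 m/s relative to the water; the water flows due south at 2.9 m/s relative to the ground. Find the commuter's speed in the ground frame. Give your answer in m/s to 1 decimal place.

In east/north components (m/s): commuter relative to barge = (1.155, 0.325); barge relative to water = (-2.032, 4.787); water relative to ground = (0.000, -2.900).
Sum = (-0.877, 2.211) m/s.
Speed = |(-0.877, 2.211)| = 2.379 m/s.

2.4 m/s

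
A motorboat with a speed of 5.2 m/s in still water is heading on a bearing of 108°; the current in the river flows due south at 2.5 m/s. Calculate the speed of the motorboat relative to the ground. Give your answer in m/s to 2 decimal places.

Taking east as x and north as y: velocity relative to the water = (4.945, -1.607) m/s; the water relative to ground = (0.000, -2.500) m/s.
Velocity relative to ground = (4.945, -1.607) + (0.000, -2.500) = (4.945, -4.107) m/s.
Speed = |(4.945, -4.107)| = 6.428 m/s.

6.43 m/s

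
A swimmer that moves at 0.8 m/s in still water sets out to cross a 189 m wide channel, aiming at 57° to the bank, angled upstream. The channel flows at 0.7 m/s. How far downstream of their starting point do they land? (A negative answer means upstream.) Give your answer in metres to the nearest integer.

Perpendicular speed = 0.671 m/s; crossing time = 189 / 0.671 = 281.696 s.
Net downstream speed = 0.264 m/s.
Drift = 0.264 × 281.696 = 74.449 m (downstream).

74 m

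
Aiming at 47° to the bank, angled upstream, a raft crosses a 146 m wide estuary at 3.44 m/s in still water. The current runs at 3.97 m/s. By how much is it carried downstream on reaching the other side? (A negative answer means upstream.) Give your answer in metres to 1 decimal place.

Perpendicular speed = 2.516 m/s; crossing time = 146 / 2.516 = 58.032 s.
Net downstream speed = 1.624 m/s.
Drift = 1.624 × 58.032 = 94.240 m (downstream).

94.2 m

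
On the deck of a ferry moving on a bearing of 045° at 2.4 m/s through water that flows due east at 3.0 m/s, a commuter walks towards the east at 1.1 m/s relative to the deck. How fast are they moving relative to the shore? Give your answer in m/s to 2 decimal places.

6.04 m/s

In east/north components (m/s): commuter relative to ferry = (1.100, 0.000); ferry relative to water = (1.697, 1.697); water relative to ground = (3.000, 0.000).
Sum = (5.797, 1.697) m/s.
Speed = |(5.797, 1.697)| = 6.040 m/s.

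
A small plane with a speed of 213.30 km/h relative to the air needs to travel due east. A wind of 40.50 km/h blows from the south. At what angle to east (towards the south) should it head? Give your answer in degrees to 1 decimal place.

The wind pushes perpendicular to the desired track; the heading must have a component into the wind equal to 40.50 km/h: 213.30 sin θ = 40.50.
sin θ = 0.1899, so θ = 10.945°.

10.9°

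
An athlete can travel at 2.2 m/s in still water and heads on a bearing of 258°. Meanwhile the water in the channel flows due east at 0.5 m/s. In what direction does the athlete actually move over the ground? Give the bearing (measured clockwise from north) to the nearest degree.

Taking east as x and north as y: velocity relative to the water = (-2.152, -0.457) m/s; the water relative to ground = (0.500, 0.000) m/s.
Velocity relative to ground = (-2.152, -0.457) + (0.500, 0.000) = (-1.652, -0.457) m/s.
Bearing = atan2(-1.65, -0.46) = 254.52° clockwise from north.

255°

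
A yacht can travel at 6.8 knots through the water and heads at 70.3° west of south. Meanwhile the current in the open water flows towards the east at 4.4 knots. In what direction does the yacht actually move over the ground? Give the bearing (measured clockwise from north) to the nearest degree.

Taking east as x and north as y: velocity relative to the water = (-6.402, -2.292) knots; the water relative to ground = (4.400, 0.000) knots.
Velocity relative to ground = (-6.402, -2.292) + (4.400, 0.000) = (-2.002, -2.292) knots.
Bearing = atan2(-2.00, -2.29) = 221.13° clockwise from north.

221°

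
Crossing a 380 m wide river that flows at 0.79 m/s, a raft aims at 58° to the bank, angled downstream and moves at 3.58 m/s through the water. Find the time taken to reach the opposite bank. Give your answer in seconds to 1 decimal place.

The component of the raft's velocity perpendicular to the bank is 3.58 × sin 58° = 3.036 m/s.
The flow acts along the bank and has no component across it.
Time = 380 / 3.036 = 125.164 s.

125.2 s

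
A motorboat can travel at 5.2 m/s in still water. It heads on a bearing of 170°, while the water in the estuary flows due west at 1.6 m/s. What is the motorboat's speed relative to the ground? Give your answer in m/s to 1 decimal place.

Taking east as x and north as y: velocity relative to the water = (0.903, -5.121) m/s; the water relative to ground = (-1.600, 0.000) m/s.
Velocity relative to ground = (0.903, -5.121) + (-1.600, 0.000) = (-0.697, -5.121) m/s.
Speed = |(-0.697, -5.121)| = 5.168 m/s.

5.2 m/s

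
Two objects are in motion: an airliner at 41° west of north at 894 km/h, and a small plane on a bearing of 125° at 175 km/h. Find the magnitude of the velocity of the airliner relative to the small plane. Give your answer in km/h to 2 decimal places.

Taking east as x and north as y: airliner velocity = (-586.517, 674.710) km/h; small plane velocity = (143.352, -100.376) km/h.
Velocity of airliner relative to small plane = (-586.517, 674.710) − (143.352, -100.376) = (-729.868, 775.086) km/h.
Magnitude = |(-729.868, 775.086)| = 1064.644 km/h.

1064.64 km/h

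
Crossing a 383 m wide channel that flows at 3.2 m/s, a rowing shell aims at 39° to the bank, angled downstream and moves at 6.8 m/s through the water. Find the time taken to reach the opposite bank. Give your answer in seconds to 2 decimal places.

89.50 s

The component of the rowing shell's velocity perpendicular to the bank is 6.8 × sin 39° = 4.279 m/s.
The current is parallel to the bank, so it does not affect the crossing time.
Time = 383 / 4.279 = 89.499 s.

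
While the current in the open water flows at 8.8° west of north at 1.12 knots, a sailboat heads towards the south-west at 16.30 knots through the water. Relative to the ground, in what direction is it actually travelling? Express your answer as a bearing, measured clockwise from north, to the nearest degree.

228°

Taking east as x and north as y: velocity relative to the water = (-11.526, -11.526) knots; the water relative to ground = (-0.171, 1.107) knots.
Velocity relative to ground = (-11.526, -11.526) + (-0.171, 1.107) = (-11.697, -10.419) knots.
Bearing = atan2(-11.70, -10.42) = 228.31° clockwise from north.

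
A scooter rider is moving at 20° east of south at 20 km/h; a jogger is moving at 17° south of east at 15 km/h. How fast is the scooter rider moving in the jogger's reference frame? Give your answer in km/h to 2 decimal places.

Taking east as x and north as y: scooter rider velocity = (6.840, -18.794) km/h; jogger velocity = (14.345, -4.386) km/h.
Velocity of scooter rider relative to jogger = (6.840, -18.794) − (14.345, -4.386) = (-7.504, -14.408) km/h.
Magnitude = |(-7.504, -14.408)| = 16.245 km/h.

16.25 km/h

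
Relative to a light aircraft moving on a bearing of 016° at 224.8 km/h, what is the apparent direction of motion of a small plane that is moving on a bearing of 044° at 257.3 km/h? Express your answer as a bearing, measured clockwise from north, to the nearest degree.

105°

Taking east as x and north as y: small plane velocity = (178.736, 185.086) km/h; light aircraft velocity = (61.963, 216.092) km/h.
Velocity of small plane relative to light aircraft = (178.736, 185.086) − (61.963, 216.092) = (116.772, -31.005) km/h.
Bearing = atan2(116.77, -31.01) = 104.87° clockwise from north.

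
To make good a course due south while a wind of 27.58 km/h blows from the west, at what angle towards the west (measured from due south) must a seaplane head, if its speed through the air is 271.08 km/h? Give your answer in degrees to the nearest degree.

6°

The wind pushes perpendicular to the desired track; the heading must have a component into the wind equal to 27.58 km/h: 271.08 sin θ = 27.58.
sin θ = 0.1017, so θ = 5.839°.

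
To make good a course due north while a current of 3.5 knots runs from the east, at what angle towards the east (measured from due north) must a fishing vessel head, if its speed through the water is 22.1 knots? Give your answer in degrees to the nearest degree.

The current pushes perpendicular to the desired track; the heading must have a component into the current equal to 3.5 knots: 22.1 sin θ = 3.5.
sin θ = 0.1584, so θ = 9.112°.

9°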